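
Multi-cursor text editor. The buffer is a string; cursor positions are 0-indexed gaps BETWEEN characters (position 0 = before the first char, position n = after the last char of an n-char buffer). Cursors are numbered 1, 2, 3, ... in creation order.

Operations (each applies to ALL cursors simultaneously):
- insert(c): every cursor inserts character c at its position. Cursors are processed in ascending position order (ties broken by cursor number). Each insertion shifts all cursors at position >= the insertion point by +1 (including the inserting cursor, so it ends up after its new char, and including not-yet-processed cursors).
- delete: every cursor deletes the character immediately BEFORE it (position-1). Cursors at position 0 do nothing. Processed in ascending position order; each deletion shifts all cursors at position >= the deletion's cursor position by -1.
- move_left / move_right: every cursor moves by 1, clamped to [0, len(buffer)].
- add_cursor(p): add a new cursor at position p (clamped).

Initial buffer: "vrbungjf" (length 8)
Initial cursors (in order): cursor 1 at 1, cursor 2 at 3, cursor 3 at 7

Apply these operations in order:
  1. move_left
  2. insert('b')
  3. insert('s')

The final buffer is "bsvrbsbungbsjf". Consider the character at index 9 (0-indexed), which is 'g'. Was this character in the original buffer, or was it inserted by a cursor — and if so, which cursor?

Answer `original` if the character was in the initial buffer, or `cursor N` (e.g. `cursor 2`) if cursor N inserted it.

Answer: original

Derivation:
After op 1 (move_left): buffer="vrbungjf" (len 8), cursors c1@0 c2@2 c3@6, authorship ........
After op 2 (insert('b')): buffer="bvrbbungbjf" (len 11), cursors c1@1 c2@4 c3@9, authorship 1..2....3..
After op 3 (insert('s')): buffer="bsvrbsbungbsjf" (len 14), cursors c1@2 c2@6 c3@12, authorship 11..22....33..
Authorship (.=original, N=cursor N): 1 1 . . 2 2 . . . . 3 3 . .
Index 9: author = original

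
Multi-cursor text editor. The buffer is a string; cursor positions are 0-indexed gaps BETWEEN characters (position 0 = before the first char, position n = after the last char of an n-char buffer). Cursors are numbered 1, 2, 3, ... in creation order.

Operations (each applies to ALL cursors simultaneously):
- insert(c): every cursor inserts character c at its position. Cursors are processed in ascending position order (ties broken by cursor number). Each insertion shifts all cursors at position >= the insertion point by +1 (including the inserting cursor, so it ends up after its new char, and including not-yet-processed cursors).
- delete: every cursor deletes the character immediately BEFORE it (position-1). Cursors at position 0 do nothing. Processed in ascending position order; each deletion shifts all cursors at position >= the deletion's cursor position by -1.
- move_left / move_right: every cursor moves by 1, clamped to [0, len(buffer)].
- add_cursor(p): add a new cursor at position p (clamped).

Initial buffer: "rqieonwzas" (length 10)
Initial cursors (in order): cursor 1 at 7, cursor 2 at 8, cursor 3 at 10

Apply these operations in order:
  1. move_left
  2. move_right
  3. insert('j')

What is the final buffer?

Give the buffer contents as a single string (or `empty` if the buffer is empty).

After op 1 (move_left): buffer="rqieonwzas" (len 10), cursors c1@6 c2@7 c3@9, authorship ..........
After op 2 (move_right): buffer="rqieonwzas" (len 10), cursors c1@7 c2@8 c3@10, authorship ..........
After op 3 (insert('j')): buffer="rqieonwjzjasj" (len 13), cursors c1@8 c2@10 c3@13, authorship .......1.2..3

Answer: rqieonwjzjasj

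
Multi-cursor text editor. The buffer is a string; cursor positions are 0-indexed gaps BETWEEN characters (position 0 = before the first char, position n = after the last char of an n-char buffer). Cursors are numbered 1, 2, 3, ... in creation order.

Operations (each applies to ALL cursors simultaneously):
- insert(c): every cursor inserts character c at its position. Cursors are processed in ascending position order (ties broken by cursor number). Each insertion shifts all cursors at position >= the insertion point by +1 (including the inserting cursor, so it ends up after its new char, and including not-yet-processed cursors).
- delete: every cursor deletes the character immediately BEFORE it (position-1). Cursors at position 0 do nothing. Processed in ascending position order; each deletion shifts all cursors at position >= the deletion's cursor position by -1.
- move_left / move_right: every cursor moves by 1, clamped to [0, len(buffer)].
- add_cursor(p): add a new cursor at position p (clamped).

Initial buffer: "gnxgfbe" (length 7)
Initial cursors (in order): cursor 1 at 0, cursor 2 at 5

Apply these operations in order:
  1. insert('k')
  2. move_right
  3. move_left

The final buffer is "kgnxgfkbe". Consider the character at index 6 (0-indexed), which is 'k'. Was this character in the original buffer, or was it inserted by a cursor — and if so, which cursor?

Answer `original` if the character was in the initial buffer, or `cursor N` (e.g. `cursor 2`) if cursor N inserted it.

After op 1 (insert('k')): buffer="kgnxgfkbe" (len 9), cursors c1@1 c2@7, authorship 1.....2..
After op 2 (move_right): buffer="kgnxgfkbe" (len 9), cursors c1@2 c2@8, authorship 1.....2..
After op 3 (move_left): buffer="kgnxgfkbe" (len 9), cursors c1@1 c2@7, authorship 1.....2..
Authorship (.=original, N=cursor N): 1 . . . . . 2 . .
Index 6: author = 2

Answer: cursor 2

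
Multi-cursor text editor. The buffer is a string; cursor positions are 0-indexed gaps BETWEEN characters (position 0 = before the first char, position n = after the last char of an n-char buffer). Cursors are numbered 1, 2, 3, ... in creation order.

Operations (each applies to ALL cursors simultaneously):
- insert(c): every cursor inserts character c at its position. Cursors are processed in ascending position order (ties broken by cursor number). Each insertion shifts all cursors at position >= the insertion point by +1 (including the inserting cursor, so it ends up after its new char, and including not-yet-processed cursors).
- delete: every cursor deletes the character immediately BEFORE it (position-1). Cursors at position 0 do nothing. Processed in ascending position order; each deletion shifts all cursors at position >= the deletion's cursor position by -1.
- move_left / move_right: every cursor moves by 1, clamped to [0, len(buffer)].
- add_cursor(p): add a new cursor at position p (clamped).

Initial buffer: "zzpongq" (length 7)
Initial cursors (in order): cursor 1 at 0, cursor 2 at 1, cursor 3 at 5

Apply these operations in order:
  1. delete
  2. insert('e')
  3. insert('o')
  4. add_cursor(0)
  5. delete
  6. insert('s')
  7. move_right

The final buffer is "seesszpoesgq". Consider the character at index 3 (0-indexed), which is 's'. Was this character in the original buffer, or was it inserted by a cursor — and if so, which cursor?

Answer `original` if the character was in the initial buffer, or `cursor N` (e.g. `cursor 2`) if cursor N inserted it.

Answer: cursor 1

Derivation:
After op 1 (delete): buffer="zpogq" (len 5), cursors c1@0 c2@0 c3@3, authorship .....
After op 2 (insert('e')): buffer="eezpoegq" (len 8), cursors c1@2 c2@2 c3@6, authorship 12...3..
After op 3 (insert('o')): buffer="eeoozpoeogq" (len 11), cursors c1@4 c2@4 c3@9, authorship 1212...33..
After op 4 (add_cursor(0)): buffer="eeoozpoeogq" (len 11), cursors c4@0 c1@4 c2@4 c3@9, authorship 1212...33..
After op 5 (delete): buffer="eezpoegq" (len 8), cursors c4@0 c1@2 c2@2 c3@6, authorship 12...3..
After op 6 (insert('s')): buffer="seesszpoesgq" (len 12), cursors c4@1 c1@5 c2@5 c3@10, authorship 41212...33..
After op 7 (move_right): buffer="seesszpoesgq" (len 12), cursors c4@2 c1@6 c2@6 c3@11, authorship 41212...33..
Authorship (.=original, N=cursor N): 4 1 2 1 2 . . . 3 3 . .
Index 3: author = 1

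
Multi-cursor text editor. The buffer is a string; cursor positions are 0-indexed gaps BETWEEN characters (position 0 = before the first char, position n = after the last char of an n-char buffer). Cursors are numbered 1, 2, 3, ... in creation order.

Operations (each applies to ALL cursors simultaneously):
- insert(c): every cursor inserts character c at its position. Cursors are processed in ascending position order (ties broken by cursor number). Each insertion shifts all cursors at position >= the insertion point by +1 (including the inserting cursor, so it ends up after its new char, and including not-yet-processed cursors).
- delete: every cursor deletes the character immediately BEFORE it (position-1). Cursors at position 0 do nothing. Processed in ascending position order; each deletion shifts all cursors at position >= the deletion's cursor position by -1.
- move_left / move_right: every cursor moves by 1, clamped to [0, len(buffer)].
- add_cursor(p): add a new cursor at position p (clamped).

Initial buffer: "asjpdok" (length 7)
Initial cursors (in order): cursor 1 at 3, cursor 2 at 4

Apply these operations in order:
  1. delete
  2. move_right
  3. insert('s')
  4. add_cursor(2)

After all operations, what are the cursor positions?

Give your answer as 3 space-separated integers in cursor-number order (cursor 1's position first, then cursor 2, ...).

Answer: 5 5 2

Derivation:
After op 1 (delete): buffer="asdok" (len 5), cursors c1@2 c2@2, authorship .....
After op 2 (move_right): buffer="asdok" (len 5), cursors c1@3 c2@3, authorship .....
After op 3 (insert('s')): buffer="asdssok" (len 7), cursors c1@5 c2@5, authorship ...12..
After op 4 (add_cursor(2)): buffer="asdssok" (len 7), cursors c3@2 c1@5 c2@5, authorship ...12..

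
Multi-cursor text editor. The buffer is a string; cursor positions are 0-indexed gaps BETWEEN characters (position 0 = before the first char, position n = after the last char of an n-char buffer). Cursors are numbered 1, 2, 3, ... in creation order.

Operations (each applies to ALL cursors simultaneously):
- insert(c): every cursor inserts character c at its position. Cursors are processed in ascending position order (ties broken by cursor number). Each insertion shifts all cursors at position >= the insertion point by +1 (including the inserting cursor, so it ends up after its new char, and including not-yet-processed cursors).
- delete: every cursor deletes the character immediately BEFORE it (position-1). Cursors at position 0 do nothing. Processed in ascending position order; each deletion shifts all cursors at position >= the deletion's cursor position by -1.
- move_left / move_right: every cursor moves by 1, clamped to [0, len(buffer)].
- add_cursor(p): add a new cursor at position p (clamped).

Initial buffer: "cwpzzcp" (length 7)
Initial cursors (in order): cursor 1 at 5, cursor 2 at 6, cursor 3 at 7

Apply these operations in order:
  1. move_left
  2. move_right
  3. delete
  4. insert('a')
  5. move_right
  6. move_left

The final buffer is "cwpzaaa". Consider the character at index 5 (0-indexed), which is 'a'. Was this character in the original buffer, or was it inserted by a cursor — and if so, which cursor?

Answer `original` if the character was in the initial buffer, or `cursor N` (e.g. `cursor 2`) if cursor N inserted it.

After op 1 (move_left): buffer="cwpzzcp" (len 7), cursors c1@4 c2@5 c3@6, authorship .......
After op 2 (move_right): buffer="cwpzzcp" (len 7), cursors c1@5 c2@6 c3@7, authorship .......
After op 3 (delete): buffer="cwpz" (len 4), cursors c1@4 c2@4 c3@4, authorship ....
After op 4 (insert('a')): buffer="cwpzaaa" (len 7), cursors c1@7 c2@7 c3@7, authorship ....123
After op 5 (move_right): buffer="cwpzaaa" (len 7), cursors c1@7 c2@7 c3@7, authorship ....123
After op 6 (move_left): buffer="cwpzaaa" (len 7), cursors c1@6 c2@6 c3@6, authorship ....123
Authorship (.=original, N=cursor N): . . . . 1 2 3
Index 5: author = 2

Answer: cursor 2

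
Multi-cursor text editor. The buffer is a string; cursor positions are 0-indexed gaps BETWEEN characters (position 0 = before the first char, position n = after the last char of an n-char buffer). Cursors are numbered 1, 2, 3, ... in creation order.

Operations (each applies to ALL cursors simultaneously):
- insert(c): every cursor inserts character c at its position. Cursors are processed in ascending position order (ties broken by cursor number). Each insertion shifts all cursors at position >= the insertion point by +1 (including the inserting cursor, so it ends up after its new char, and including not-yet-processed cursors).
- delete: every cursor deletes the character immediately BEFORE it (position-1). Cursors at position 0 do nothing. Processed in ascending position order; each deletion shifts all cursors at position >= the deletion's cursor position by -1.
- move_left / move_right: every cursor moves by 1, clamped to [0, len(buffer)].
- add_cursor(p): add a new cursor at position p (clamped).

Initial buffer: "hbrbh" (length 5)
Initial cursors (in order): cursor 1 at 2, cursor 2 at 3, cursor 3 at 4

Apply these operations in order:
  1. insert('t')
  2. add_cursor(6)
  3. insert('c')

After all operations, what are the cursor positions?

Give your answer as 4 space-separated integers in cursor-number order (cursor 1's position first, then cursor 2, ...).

After op 1 (insert('t')): buffer="hbtrtbth" (len 8), cursors c1@3 c2@5 c3@7, authorship ..1.2.3.
After op 2 (add_cursor(6)): buffer="hbtrtbth" (len 8), cursors c1@3 c2@5 c4@6 c3@7, authorship ..1.2.3.
After op 3 (insert('c')): buffer="hbtcrtcbctch" (len 12), cursors c1@4 c2@7 c4@9 c3@11, authorship ..11.22.433.

Answer: 4 7 11 9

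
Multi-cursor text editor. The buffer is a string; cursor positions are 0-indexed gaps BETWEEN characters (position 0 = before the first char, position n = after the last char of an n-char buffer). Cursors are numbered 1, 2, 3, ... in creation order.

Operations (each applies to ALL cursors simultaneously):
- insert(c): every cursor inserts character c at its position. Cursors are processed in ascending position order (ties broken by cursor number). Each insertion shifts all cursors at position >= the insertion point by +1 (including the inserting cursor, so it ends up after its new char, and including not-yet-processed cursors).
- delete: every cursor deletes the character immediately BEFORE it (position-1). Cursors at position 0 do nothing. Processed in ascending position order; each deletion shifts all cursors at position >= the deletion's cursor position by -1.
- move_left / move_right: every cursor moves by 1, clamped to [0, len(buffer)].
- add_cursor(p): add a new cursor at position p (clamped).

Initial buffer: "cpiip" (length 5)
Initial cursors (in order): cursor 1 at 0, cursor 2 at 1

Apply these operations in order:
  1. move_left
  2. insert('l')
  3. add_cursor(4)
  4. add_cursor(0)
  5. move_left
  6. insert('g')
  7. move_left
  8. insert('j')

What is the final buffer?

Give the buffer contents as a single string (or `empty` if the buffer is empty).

Answer: jglgjjglcjgpiip

Derivation:
After op 1 (move_left): buffer="cpiip" (len 5), cursors c1@0 c2@0, authorship .....
After op 2 (insert('l')): buffer="llcpiip" (len 7), cursors c1@2 c2@2, authorship 12.....
After op 3 (add_cursor(4)): buffer="llcpiip" (len 7), cursors c1@2 c2@2 c3@4, authorship 12.....
After op 4 (add_cursor(0)): buffer="llcpiip" (len 7), cursors c4@0 c1@2 c2@2 c3@4, authorship 12.....
After op 5 (move_left): buffer="llcpiip" (len 7), cursors c4@0 c1@1 c2@1 c3@3, authorship 12.....
After op 6 (insert('g')): buffer="glgglcgpiip" (len 11), cursors c4@1 c1@4 c2@4 c3@7, authorship 41122.3....
After op 7 (move_left): buffer="glgglcgpiip" (len 11), cursors c4@0 c1@3 c2@3 c3@6, authorship 41122.3....
After op 8 (insert('j')): buffer="jglgjjglcjgpiip" (len 15), cursors c4@1 c1@6 c2@6 c3@10, authorship 44111222.33....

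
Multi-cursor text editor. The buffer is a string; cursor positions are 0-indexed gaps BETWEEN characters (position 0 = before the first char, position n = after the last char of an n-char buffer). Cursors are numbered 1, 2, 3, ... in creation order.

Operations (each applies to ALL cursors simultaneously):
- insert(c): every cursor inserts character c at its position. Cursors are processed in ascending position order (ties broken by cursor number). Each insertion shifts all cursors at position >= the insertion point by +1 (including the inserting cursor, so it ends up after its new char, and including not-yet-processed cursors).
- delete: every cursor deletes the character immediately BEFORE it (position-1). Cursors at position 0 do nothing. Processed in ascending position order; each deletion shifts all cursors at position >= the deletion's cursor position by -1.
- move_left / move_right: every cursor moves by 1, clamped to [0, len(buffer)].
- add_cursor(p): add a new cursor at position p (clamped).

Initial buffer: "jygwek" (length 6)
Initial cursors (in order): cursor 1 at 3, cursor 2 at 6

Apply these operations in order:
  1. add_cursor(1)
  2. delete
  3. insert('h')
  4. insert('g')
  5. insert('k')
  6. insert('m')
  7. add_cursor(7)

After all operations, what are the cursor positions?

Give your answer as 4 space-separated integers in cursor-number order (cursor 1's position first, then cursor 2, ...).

After op 1 (add_cursor(1)): buffer="jygwek" (len 6), cursors c3@1 c1@3 c2@6, authorship ......
After op 2 (delete): buffer="ywe" (len 3), cursors c3@0 c1@1 c2@3, authorship ...
After op 3 (insert('h')): buffer="hyhweh" (len 6), cursors c3@1 c1@3 c2@6, authorship 3.1..2
After op 4 (insert('g')): buffer="hgyhgwehg" (len 9), cursors c3@2 c1@5 c2@9, authorship 33.11..22
After op 5 (insert('k')): buffer="hgkyhgkwehgk" (len 12), cursors c3@3 c1@7 c2@12, authorship 333.111..222
After op 6 (insert('m')): buffer="hgkmyhgkmwehgkm" (len 15), cursors c3@4 c1@9 c2@15, authorship 3333.1111..2222
After op 7 (add_cursor(7)): buffer="hgkmyhgkmwehgkm" (len 15), cursors c3@4 c4@7 c1@9 c2@15, authorship 3333.1111..2222

Answer: 9 15 4 7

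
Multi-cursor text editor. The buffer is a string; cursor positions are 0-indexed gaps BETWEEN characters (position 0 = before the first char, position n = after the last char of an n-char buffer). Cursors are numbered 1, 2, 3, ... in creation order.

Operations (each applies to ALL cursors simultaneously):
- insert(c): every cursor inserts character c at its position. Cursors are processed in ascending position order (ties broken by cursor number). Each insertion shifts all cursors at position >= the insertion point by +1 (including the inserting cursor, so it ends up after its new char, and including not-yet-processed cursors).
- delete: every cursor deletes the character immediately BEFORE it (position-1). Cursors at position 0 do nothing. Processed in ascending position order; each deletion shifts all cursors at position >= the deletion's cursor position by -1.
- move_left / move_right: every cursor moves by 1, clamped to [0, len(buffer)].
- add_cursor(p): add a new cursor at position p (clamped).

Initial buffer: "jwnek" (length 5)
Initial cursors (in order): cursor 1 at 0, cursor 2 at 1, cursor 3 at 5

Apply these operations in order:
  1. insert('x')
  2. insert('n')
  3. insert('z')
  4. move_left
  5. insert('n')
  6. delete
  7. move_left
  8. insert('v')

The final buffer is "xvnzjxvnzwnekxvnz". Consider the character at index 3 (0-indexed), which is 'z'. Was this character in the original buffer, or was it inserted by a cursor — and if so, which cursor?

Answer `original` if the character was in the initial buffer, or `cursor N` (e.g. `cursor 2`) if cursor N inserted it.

After op 1 (insert('x')): buffer="xjxwnekx" (len 8), cursors c1@1 c2@3 c3@8, authorship 1.2....3
After op 2 (insert('n')): buffer="xnjxnwnekxn" (len 11), cursors c1@2 c2@5 c3@11, authorship 11.22....33
After op 3 (insert('z')): buffer="xnzjxnzwnekxnz" (len 14), cursors c1@3 c2@7 c3@14, authorship 111.222....333
After op 4 (move_left): buffer="xnzjxnzwnekxnz" (len 14), cursors c1@2 c2@6 c3@13, authorship 111.222....333
After op 5 (insert('n')): buffer="xnnzjxnnzwnekxnnz" (len 17), cursors c1@3 c2@8 c3@16, authorship 1111.2222....3333
After op 6 (delete): buffer="xnzjxnzwnekxnz" (len 14), cursors c1@2 c2@6 c3@13, authorship 111.222....333
After op 7 (move_left): buffer="xnzjxnzwnekxnz" (len 14), cursors c1@1 c2@5 c3@12, authorship 111.222....333
After op 8 (insert('v')): buffer="xvnzjxvnzwnekxvnz" (len 17), cursors c1@2 c2@7 c3@15, authorship 1111.2222....3333
Authorship (.=original, N=cursor N): 1 1 1 1 . 2 2 2 2 . . . . 3 3 3 3
Index 3: author = 1

Answer: cursor 1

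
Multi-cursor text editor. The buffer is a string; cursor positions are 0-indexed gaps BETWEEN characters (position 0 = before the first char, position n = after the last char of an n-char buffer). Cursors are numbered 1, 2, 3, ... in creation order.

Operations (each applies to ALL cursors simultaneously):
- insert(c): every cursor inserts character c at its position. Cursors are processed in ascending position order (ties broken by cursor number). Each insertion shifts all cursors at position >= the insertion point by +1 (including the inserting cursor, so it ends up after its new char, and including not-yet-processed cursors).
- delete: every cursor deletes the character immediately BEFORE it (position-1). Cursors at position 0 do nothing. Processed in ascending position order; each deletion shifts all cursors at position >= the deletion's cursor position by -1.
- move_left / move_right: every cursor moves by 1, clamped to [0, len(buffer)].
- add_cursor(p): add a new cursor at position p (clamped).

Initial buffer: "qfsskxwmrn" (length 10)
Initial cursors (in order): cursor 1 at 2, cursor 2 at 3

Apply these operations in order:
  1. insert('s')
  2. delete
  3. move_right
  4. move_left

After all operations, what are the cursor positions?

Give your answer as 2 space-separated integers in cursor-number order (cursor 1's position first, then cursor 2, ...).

Answer: 2 3

Derivation:
After op 1 (insert('s')): buffer="qfsssskxwmrn" (len 12), cursors c1@3 c2@5, authorship ..1.2.......
After op 2 (delete): buffer="qfsskxwmrn" (len 10), cursors c1@2 c2@3, authorship ..........
After op 3 (move_right): buffer="qfsskxwmrn" (len 10), cursors c1@3 c2@4, authorship ..........
After op 4 (move_left): buffer="qfsskxwmrn" (len 10), cursors c1@2 c2@3, authorship ..........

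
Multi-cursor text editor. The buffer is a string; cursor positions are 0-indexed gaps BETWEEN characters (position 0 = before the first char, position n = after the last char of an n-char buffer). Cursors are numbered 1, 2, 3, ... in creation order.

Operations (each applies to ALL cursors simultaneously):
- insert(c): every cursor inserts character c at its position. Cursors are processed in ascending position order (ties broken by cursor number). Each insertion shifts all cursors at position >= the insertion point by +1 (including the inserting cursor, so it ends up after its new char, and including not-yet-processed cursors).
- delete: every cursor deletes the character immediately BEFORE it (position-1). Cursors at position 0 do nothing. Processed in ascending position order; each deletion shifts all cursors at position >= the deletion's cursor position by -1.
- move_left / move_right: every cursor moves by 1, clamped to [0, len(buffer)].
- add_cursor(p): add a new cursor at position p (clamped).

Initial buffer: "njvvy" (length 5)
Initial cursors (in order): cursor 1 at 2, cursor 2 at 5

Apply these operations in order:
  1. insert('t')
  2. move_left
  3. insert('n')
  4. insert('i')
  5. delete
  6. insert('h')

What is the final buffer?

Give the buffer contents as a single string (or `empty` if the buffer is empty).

After op 1 (insert('t')): buffer="njtvvyt" (len 7), cursors c1@3 c2@7, authorship ..1...2
After op 2 (move_left): buffer="njtvvyt" (len 7), cursors c1@2 c2@6, authorship ..1...2
After op 3 (insert('n')): buffer="njntvvynt" (len 9), cursors c1@3 c2@8, authorship ..11...22
After op 4 (insert('i')): buffer="njnitvvynit" (len 11), cursors c1@4 c2@10, authorship ..111...222
After op 5 (delete): buffer="njntvvynt" (len 9), cursors c1@3 c2@8, authorship ..11...22
After op 6 (insert('h')): buffer="njnhtvvynht" (len 11), cursors c1@4 c2@10, authorship ..111...222

Answer: njnhtvvynht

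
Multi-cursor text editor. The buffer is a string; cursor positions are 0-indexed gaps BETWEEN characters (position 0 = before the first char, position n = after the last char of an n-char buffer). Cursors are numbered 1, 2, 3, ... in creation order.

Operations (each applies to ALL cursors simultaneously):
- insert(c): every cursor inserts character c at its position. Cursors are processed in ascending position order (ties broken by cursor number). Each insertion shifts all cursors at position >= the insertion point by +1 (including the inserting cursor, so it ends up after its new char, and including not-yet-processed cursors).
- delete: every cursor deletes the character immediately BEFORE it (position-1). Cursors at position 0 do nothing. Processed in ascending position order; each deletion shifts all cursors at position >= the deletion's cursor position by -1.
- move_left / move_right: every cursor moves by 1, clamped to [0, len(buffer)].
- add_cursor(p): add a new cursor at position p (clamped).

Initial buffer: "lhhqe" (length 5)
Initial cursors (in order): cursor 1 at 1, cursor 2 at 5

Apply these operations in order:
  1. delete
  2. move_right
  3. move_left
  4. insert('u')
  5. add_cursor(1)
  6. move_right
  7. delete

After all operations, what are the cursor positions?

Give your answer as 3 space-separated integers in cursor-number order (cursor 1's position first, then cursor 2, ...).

Answer: 0 2 0

Derivation:
After op 1 (delete): buffer="hhq" (len 3), cursors c1@0 c2@3, authorship ...
After op 2 (move_right): buffer="hhq" (len 3), cursors c1@1 c2@3, authorship ...
After op 3 (move_left): buffer="hhq" (len 3), cursors c1@0 c2@2, authorship ...
After op 4 (insert('u')): buffer="uhhuq" (len 5), cursors c1@1 c2@4, authorship 1..2.
After op 5 (add_cursor(1)): buffer="uhhuq" (len 5), cursors c1@1 c3@1 c2@4, authorship 1..2.
After op 6 (move_right): buffer="uhhuq" (len 5), cursors c1@2 c3@2 c2@5, authorship 1..2.
After op 7 (delete): buffer="hu" (len 2), cursors c1@0 c3@0 c2@2, authorship .2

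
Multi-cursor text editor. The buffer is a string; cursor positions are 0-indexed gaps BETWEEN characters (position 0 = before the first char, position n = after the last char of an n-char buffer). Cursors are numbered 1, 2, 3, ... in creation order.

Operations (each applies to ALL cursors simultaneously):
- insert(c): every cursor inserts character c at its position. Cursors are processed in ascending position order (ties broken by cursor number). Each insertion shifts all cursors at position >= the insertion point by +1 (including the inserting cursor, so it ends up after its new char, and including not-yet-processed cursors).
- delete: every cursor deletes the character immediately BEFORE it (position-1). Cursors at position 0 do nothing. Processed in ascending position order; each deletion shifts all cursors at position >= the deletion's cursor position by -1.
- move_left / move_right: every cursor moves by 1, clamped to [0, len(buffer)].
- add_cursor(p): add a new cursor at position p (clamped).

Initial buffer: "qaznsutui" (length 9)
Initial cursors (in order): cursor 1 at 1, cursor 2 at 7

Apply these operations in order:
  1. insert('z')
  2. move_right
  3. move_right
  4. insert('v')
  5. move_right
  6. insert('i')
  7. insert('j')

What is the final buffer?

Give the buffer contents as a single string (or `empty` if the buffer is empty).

After op 1 (insert('z')): buffer="qzaznsutzui" (len 11), cursors c1@2 c2@9, authorship .1......2..
After op 2 (move_right): buffer="qzaznsutzui" (len 11), cursors c1@3 c2@10, authorship .1......2..
After op 3 (move_right): buffer="qzaznsutzui" (len 11), cursors c1@4 c2@11, authorship .1......2..
After op 4 (insert('v')): buffer="qzazvnsutzuiv" (len 13), cursors c1@5 c2@13, authorship .1..1....2..2
After op 5 (move_right): buffer="qzazvnsutzuiv" (len 13), cursors c1@6 c2@13, authorship .1..1....2..2
After op 6 (insert('i')): buffer="qzazvnisutzuivi" (len 15), cursors c1@7 c2@15, authorship .1..1.1...2..22
After op 7 (insert('j')): buffer="qzazvnijsutzuivij" (len 17), cursors c1@8 c2@17, authorship .1..1.11...2..222

Answer: qzazvnijsutzuivij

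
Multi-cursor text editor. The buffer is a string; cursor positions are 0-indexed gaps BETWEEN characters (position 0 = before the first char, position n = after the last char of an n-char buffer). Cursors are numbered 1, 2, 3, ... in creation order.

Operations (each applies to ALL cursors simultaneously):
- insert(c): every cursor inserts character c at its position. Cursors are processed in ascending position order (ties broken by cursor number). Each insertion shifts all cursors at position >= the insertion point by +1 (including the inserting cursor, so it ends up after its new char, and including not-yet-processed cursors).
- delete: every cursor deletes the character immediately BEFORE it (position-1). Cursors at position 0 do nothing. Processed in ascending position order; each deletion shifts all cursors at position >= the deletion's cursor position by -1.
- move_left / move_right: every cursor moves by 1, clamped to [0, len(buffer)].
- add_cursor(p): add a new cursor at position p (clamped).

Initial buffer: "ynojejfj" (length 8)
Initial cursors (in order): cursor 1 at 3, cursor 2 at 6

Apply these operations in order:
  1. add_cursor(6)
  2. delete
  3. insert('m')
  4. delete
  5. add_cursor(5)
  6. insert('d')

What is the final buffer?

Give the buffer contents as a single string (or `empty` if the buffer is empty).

Answer: yndjddfjd

Derivation:
After op 1 (add_cursor(6)): buffer="ynojejfj" (len 8), cursors c1@3 c2@6 c3@6, authorship ........
After op 2 (delete): buffer="ynjfj" (len 5), cursors c1@2 c2@3 c3@3, authorship .....
After op 3 (insert('m')): buffer="ynmjmmfj" (len 8), cursors c1@3 c2@6 c3@6, authorship ..1.23..
After op 4 (delete): buffer="ynjfj" (len 5), cursors c1@2 c2@3 c3@3, authorship .....
After op 5 (add_cursor(5)): buffer="ynjfj" (len 5), cursors c1@2 c2@3 c3@3 c4@5, authorship .....
After op 6 (insert('d')): buffer="yndjddfjd" (len 9), cursors c1@3 c2@6 c3@6 c4@9, authorship ..1.23..4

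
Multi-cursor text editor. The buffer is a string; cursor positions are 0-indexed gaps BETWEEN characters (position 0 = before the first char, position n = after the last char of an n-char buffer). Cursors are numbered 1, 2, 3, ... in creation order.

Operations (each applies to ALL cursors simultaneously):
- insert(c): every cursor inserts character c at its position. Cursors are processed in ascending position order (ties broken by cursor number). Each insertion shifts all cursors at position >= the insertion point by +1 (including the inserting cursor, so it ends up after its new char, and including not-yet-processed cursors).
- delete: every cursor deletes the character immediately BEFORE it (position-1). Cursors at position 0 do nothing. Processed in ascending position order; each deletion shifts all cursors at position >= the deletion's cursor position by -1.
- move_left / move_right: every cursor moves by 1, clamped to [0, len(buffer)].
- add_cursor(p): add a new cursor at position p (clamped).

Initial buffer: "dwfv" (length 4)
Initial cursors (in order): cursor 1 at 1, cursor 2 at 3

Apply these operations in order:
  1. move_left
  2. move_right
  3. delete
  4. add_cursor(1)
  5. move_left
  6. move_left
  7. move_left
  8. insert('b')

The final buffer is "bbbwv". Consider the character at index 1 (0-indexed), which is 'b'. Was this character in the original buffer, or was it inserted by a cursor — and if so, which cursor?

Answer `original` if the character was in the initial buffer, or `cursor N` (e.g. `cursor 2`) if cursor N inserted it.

After op 1 (move_left): buffer="dwfv" (len 4), cursors c1@0 c2@2, authorship ....
After op 2 (move_right): buffer="dwfv" (len 4), cursors c1@1 c2@3, authorship ....
After op 3 (delete): buffer="wv" (len 2), cursors c1@0 c2@1, authorship ..
After op 4 (add_cursor(1)): buffer="wv" (len 2), cursors c1@0 c2@1 c3@1, authorship ..
After op 5 (move_left): buffer="wv" (len 2), cursors c1@0 c2@0 c3@0, authorship ..
After op 6 (move_left): buffer="wv" (len 2), cursors c1@0 c2@0 c3@0, authorship ..
After op 7 (move_left): buffer="wv" (len 2), cursors c1@0 c2@0 c3@0, authorship ..
After op 8 (insert('b')): buffer="bbbwv" (len 5), cursors c1@3 c2@3 c3@3, authorship 123..
Authorship (.=original, N=cursor N): 1 2 3 . .
Index 1: author = 2

Answer: cursor 2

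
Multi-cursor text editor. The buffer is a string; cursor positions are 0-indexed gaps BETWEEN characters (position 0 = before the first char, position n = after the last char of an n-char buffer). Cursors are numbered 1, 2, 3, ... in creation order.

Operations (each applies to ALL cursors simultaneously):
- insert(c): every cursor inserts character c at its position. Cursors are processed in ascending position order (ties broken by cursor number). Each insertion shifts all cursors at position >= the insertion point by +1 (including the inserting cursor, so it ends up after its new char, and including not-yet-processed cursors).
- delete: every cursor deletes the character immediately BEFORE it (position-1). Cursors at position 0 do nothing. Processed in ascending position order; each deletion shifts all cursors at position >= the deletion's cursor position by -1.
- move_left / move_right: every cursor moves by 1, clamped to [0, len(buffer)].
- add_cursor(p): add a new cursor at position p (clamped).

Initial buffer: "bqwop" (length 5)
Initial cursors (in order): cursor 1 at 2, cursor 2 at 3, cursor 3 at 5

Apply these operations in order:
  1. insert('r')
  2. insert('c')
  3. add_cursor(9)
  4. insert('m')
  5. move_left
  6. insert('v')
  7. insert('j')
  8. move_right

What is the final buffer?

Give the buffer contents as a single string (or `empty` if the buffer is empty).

After op 1 (insert('r')): buffer="bqrwropr" (len 8), cursors c1@3 c2@5 c3@8, authorship ..1.2..3
After op 2 (insert('c')): buffer="bqrcwrcoprc" (len 11), cursors c1@4 c2@7 c3@11, authorship ..11.22..33
After op 3 (add_cursor(9)): buffer="bqrcwrcoprc" (len 11), cursors c1@4 c2@7 c4@9 c3@11, authorship ..11.22..33
After op 4 (insert('m')): buffer="bqrcmwrcmopmrcm" (len 15), cursors c1@5 c2@9 c4@12 c3@15, authorship ..111.222..4333
After op 5 (move_left): buffer="bqrcmwrcmopmrcm" (len 15), cursors c1@4 c2@8 c4@11 c3@14, authorship ..111.222..4333
After op 6 (insert('v')): buffer="bqrcvmwrcvmopvmrcvm" (len 19), cursors c1@5 c2@10 c4@14 c3@18, authorship ..1111.2222..443333
After op 7 (insert('j')): buffer="bqrcvjmwrcvjmopvjmrcvjm" (len 23), cursors c1@6 c2@12 c4@17 c3@22, authorship ..11111.22222..44433333
After op 8 (move_right): buffer="bqrcvjmwrcvjmopvjmrcvjm" (len 23), cursors c1@7 c2@13 c4@18 c3@23, authorship ..11111.22222..44433333

Answer: bqrcvjmwrcvjmopvjmrcvjm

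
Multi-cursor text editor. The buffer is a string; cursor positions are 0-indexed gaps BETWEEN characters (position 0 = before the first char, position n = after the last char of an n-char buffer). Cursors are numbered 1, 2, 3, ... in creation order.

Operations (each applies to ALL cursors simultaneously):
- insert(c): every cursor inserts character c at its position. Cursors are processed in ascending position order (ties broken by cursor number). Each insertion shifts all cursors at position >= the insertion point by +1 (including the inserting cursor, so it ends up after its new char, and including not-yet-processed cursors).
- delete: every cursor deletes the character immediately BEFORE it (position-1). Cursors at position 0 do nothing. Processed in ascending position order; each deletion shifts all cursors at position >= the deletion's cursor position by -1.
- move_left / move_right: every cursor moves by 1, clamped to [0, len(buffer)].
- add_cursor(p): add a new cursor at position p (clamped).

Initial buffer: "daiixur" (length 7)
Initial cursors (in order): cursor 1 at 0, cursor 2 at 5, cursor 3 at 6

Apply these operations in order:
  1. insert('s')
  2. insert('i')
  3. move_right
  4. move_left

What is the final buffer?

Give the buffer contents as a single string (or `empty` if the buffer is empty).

After op 1 (insert('s')): buffer="sdaiixsusr" (len 10), cursors c1@1 c2@7 c3@9, authorship 1.....2.3.
After op 2 (insert('i')): buffer="sidaiixsiusir" (len 13), cursors c1@2 c2@9 c3@12, authorship 11.....22.33.
After op 3 (move_right): buffer="sidaiixsiusir" (len 13), cursors c1@3 c2@10 c3@13, authorship 11.....22.33.
After op 4 (move_left): buffer="sidaiixsiusir" (len 13), cursors c1@2 c2@9 c3@12, authorship 11.....22.33.

Answer: sidaiixsiusir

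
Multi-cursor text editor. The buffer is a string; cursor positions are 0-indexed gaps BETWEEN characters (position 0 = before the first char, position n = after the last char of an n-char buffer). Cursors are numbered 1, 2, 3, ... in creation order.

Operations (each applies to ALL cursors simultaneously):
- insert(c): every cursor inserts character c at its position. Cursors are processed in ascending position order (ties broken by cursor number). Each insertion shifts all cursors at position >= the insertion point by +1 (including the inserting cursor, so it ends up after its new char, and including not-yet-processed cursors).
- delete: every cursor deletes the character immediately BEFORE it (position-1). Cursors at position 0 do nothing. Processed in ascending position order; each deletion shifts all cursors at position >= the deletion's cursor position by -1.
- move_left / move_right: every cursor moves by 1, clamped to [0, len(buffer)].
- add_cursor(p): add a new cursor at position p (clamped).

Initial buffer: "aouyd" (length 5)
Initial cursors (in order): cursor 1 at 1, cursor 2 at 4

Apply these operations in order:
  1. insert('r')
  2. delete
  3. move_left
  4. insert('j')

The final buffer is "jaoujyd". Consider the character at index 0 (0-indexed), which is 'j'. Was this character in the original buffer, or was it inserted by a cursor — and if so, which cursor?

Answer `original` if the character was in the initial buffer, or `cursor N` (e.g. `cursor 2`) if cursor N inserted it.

Answer: cursor 1

Derivation:
After op 1 (insert('r')): buffer="arouyrd" (len 7), cursors c1@2 c2@6, authorship .1...2.
After op 2 (delete): buffer="aouyd" (len 5), cursors c1@1 c2@4, authorship .....
After op 3 (move_left): buffer="aouyd" (len 5), cursors c1@0 c2@3, authorship .....
After op 4 (insert('j')): buffer="jaoujyd" (len 7), cursors c1@1 c2@5, authorship 1...2..
Authorship (.=original, N=cursor N): 1 . . . 2 . .
Index 0: author = 1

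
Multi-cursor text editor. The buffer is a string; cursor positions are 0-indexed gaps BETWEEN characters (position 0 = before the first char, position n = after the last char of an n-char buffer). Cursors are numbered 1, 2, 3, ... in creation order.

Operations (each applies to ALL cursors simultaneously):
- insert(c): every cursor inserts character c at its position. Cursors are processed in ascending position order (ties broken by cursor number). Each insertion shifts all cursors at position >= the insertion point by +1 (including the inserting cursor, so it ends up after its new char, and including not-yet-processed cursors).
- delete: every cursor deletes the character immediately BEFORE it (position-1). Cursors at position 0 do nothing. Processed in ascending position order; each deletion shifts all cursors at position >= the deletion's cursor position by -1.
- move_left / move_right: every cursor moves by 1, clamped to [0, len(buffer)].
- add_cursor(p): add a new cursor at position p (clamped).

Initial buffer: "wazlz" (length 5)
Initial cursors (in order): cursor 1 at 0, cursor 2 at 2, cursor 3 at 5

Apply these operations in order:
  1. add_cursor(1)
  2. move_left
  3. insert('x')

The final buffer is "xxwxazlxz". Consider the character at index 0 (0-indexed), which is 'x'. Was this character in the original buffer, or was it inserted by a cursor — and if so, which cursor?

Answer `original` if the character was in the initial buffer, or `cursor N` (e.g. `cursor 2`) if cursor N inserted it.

After op 1 (add_cursor(1)): buffer="wazlz" (len 5), cursors c1@0 c4@1 c2@2 c3@5, authorship .....
After op 2 (move_left): buffer="wazlz" (len 5), cursors c1@0 c4@0 c2@1 c3@4, authorship .....
After op 3 (insert('x')): buffer="xxwxazlxz" (len 9), cursors c1@2 c4@2 c2@4 c3@8, authorship 14.2...3.
Authorship (.=original, N=cursor N): 1 4 . 2 . . . 3 .
Index 0: author = 1

Answer: cursor 1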